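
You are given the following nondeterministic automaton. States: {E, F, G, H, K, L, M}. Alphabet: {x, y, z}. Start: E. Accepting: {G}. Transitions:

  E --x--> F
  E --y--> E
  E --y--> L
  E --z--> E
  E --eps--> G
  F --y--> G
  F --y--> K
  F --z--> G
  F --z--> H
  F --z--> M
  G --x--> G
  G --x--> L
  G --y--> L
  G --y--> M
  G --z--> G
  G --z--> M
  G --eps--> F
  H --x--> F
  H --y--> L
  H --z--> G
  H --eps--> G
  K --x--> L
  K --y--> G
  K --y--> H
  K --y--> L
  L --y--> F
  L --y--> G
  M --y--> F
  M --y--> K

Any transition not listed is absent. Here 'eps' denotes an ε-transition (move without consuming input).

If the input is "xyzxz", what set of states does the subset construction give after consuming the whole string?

{F, G, H, M}

Start: ε-closure({E}) = {E, F, G}.
Read 'x': E→{F}, F→∅, G→{G, L}; now {F, G, L}.
Read 'y': F→{G, K}, G→{L, M}, L→{F, G}; now {F, G, K, L, M}.
Read 'z': F→{G, H, M}, G→{G, M}, K→∅, L→∅, M→∅; union {G, H, M}; ε-closure = {F, G, H, M}.
Read 'x': F→∅, G→{G, L}, H→{F}, M→∅; now {F, G, L}.
Read 'z': F→{G, H, M}, G→{G, M}, L→∅; union {G, H, M}; ε-closure = {F, G, H, M}.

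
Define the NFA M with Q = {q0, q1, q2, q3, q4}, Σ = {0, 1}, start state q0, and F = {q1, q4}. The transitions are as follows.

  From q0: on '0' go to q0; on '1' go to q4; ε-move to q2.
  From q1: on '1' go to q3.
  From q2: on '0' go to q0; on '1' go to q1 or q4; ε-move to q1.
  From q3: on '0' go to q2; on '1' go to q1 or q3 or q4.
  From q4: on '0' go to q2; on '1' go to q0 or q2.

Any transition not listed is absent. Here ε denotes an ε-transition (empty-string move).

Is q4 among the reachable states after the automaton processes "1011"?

Start: ε-closure({q0}) = {q0, q1, q2}.
Read '1': {q0, q1, q2} → {q1, q3, q4}.
Read '0': {q1, q3, q4} → {q1, q2}.
Read '1': {q1, q2} → {q1, q3, q4}.
Read '1': {q1, q3, q4} → {q0, q1, q2, q3, q4}.
State q4 is in {q0, q1, q2, q3, q4}.

Yes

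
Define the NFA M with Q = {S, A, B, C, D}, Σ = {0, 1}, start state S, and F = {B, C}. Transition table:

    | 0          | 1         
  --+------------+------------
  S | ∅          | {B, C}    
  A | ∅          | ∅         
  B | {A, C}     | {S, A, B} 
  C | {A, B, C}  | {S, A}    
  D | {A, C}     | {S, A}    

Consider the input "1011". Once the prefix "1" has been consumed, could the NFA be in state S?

No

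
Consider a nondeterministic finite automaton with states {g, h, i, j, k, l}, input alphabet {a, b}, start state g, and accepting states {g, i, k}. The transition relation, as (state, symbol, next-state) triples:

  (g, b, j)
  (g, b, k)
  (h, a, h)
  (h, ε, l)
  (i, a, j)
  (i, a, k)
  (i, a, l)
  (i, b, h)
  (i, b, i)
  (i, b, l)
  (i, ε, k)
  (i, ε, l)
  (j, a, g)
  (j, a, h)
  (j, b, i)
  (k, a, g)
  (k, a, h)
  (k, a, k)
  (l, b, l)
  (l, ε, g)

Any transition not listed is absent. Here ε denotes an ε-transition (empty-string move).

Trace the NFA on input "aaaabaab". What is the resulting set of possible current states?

∅

Start in {g}.
Read 'a': {g} → ∅.
The set is empty and remains empty for the remaining 7 symbols.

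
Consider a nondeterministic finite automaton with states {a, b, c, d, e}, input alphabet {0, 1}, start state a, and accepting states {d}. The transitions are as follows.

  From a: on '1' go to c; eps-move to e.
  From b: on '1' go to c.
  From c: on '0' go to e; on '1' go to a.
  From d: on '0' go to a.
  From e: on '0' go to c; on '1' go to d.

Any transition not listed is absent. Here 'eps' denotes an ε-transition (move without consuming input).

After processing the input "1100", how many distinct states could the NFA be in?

Start: ε-closure({a}) = {a, e}.
Read '1': {a, e} → {c, d}.
Read '1': {c, d} → {a, e}.
Read '0': {a, e} → {c}.
Read '0': {c} → {e}.
That set has 1 state.

1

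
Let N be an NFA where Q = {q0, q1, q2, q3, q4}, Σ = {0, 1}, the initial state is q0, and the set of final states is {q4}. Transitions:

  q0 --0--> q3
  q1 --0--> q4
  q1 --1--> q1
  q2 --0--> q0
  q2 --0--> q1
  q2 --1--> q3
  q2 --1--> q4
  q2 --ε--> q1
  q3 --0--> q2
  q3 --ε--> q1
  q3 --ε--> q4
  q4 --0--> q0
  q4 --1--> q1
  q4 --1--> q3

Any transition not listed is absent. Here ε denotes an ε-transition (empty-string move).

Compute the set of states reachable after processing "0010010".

{q0, q1, q2, q4}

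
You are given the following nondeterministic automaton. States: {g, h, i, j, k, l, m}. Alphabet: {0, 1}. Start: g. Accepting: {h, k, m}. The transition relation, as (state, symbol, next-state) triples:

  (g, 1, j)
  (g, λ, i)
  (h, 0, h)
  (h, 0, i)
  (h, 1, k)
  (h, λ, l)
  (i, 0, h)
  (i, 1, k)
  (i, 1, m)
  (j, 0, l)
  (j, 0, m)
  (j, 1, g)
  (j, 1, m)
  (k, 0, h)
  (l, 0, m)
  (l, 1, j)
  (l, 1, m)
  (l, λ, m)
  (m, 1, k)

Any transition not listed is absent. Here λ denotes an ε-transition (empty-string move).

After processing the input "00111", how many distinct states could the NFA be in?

3

Start: ε-closure({g}) = {g, i}.
Read '0': {g, i} → {h, l, m}.
Read '0': {h, l, m} → {h, i, l, m}.
Read '1': {h, i, l, m} → {j, k, m}.
Read '1': {j, k, m} → {g, i, k, m}.
Read '1': {g, i, k, m} → {j, k, m}.
That set has 3 states.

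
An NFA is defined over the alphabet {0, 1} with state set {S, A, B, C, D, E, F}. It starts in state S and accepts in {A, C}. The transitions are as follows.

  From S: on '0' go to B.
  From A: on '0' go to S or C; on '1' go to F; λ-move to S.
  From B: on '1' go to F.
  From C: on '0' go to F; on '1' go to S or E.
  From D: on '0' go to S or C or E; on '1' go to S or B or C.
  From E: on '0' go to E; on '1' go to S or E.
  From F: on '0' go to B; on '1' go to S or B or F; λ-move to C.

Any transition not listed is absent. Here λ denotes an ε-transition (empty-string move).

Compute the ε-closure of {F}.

Begin with {F}.
ε-move F → C; add C.

{C, F}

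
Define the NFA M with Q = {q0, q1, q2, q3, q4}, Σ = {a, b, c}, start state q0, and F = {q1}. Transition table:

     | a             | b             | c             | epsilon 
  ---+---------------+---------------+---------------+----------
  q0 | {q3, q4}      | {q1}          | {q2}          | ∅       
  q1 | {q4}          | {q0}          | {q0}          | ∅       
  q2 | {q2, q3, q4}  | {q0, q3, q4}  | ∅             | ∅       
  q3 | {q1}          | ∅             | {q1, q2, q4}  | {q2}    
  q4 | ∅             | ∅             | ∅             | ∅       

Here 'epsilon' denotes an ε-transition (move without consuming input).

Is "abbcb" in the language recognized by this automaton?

Yes

Start in {q0}.
Read 'a': q0→{q3, q4}; union {q3, q4}; ε-closure = {q2, q3, q4}.
Read 'b': q2→{q0, q3, q4}, q3→∅, q4→∅; union {q0, q3, q4}; ε-closure = {q0, q2, q3, q4}.
Read 'b': q0→{q1}, q2→{q0, q3, q4}, q3→∅, q4→∅; union {q0, q1, q3, q4}; ε-closure = {q0, q1, q2, q3, q4}.
Read 'c': q0→{q2}, q1→{q0}, q2→∅, q3→{q1, q2, q4}, q4→∅; now {q0, q1, q2, q4}.
Read 'b': q0→{q1}, q1→{q0}, q2→{q0, q3, q4}, q4→∅; union {q0, q1, q3, q4}; ε-closure = {q0, q1, q2, q3, q4}.
The final set {q0, q1, q2, q3, q4} contains the accepting state q1.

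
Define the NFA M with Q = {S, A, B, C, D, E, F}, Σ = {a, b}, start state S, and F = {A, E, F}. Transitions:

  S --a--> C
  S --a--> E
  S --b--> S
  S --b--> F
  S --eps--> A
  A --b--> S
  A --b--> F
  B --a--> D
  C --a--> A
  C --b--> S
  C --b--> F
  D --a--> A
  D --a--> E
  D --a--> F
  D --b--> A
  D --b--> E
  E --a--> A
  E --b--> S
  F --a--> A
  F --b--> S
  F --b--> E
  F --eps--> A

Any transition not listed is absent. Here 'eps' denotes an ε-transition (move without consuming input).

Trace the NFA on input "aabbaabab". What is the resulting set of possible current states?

{S, A, F}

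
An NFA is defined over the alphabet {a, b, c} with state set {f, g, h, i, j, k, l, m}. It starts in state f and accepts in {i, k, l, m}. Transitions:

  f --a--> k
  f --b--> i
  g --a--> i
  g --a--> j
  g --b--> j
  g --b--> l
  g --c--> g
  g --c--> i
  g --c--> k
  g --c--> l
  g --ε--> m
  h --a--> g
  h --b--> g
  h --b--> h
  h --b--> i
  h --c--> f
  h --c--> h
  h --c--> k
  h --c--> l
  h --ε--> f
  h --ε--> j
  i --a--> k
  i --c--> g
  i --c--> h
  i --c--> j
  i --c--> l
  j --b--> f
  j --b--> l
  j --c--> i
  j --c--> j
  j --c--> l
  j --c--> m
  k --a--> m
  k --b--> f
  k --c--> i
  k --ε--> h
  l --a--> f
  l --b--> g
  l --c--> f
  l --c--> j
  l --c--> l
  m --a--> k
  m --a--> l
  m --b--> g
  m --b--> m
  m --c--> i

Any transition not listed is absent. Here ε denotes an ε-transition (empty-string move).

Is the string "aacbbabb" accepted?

Yes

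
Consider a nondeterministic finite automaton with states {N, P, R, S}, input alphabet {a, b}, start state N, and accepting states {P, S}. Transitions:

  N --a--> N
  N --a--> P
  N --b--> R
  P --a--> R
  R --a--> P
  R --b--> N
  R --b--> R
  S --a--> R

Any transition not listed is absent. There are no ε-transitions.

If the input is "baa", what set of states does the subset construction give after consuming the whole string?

{R}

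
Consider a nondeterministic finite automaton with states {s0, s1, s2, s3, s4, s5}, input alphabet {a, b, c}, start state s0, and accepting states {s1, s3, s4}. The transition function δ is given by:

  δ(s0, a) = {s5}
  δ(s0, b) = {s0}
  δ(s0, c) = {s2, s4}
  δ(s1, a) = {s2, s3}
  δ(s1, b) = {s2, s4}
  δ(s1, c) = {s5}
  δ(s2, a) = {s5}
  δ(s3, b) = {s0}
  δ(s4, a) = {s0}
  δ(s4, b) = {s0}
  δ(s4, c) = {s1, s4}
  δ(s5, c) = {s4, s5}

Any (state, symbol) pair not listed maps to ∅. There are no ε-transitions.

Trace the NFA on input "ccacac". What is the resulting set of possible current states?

{s2, s4, s5}

Start in {s0}.
Read 'c': s0→{s2, s4}; now {s2, s4}.
Read 'c': s2→∅, s4→{s1, s4}; now {s1, s4}.
Read 'a': s1→{s2, s3}, s4→{s0}; now {s0, s2, s3}.
Read 'c': s0→{s2, s4}, s2→∅, s3→∅; now {s2, s4}.
Read 'a': s2→{s5}, s4→{s0}; now {s0, s5}.
Read 'c': s0→{s2, s4}, s5→{s4, s5}; now {s2, s4, s5}.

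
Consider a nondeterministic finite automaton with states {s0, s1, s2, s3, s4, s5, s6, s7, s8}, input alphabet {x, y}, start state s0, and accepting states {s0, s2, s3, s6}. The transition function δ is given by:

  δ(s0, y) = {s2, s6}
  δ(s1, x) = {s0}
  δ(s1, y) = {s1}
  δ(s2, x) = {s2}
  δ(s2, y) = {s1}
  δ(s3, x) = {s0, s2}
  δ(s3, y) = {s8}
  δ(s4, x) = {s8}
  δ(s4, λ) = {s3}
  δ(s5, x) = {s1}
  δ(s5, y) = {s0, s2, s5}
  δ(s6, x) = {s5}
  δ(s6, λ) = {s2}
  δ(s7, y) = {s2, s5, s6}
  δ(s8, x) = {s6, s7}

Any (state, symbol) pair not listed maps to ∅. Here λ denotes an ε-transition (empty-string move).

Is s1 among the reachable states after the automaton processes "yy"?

Start in {s0}.
Read 'y': s0→{s2, s6}; now {s2, s6}.
Read 'y': s2→{s1}, s6→∅; now {s1}.
State s1 is in {s1}.

Yes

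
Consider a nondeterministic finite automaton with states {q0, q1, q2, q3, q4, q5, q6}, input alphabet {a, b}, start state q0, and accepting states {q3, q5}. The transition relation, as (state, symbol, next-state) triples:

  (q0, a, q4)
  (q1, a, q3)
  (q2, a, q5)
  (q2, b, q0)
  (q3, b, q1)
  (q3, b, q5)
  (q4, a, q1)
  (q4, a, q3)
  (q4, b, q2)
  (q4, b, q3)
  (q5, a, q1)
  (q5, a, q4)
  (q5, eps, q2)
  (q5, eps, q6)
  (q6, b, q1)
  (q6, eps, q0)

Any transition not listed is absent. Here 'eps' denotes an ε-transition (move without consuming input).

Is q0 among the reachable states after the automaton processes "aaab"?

Start in {q0}.
Read 'a': {q0} → {q4}.
Read 'a': {q4} → {q1, q3}.
Read 'a': {q1, q3} → {q3}.
Read 'b': {q3} → {q0, q1, q2, q5, q6}.
State q0 is in {q0, q1, q2, q5, q6}.

Yes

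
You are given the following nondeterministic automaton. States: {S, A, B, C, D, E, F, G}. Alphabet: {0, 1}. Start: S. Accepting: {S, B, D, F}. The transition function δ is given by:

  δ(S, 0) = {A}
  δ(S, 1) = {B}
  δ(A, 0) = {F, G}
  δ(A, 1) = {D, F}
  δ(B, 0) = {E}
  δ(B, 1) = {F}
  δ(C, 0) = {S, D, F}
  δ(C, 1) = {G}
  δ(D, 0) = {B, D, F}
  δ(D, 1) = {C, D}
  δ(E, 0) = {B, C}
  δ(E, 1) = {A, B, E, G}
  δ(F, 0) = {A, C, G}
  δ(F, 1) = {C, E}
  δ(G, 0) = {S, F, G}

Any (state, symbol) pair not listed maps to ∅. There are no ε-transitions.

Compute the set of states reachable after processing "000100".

Start in {S}.
Read '0': {S} → {A}.
Read '0': {A} → {F, G}.
Read '0': {F, G} → {S, A, C, F, G}.
Read '1': {S, A, C, F, G} → {B, C, D, E, F, G}.
Read '0': {B, C, D, E, F, G} → {S, A, B, C, D, E, F, G}.
Read '0': {S, A, B, C, D, E, F, G} → {S, A, B, C, D, E, F, G}.

{S, A, B, C, D, E, F, G}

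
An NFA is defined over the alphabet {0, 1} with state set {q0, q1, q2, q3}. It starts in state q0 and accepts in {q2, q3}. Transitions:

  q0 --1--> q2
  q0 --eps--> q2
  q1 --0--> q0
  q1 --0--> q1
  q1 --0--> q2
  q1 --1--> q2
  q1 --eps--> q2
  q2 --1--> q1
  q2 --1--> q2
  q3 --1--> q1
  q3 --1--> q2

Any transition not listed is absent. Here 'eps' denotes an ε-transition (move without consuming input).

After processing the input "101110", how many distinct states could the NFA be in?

3

Start: ε-closure({q0}) = {q0, q2}.
Read '1': q0→{q2}, q2→{q1, q2}; now {q1, q2}.
Read '0': q1→{q0, q1, q2}, q2→∅; now {q0, q1, q2}.
Read '1': q0→{q2}, q1→{q2}, q2→{q1, q2}; now {q1, q2}.
Read '1': q1→{q2}, q2→{q1, q2}; now {q1, q2}.
Read '1': q1→{q2}, q2→{q1, q2}; now {q1, q2}.
Read '0': q1→{q0, q1, q2}, q2→∅; now {q0, q1, q2}.
That set has 3 states.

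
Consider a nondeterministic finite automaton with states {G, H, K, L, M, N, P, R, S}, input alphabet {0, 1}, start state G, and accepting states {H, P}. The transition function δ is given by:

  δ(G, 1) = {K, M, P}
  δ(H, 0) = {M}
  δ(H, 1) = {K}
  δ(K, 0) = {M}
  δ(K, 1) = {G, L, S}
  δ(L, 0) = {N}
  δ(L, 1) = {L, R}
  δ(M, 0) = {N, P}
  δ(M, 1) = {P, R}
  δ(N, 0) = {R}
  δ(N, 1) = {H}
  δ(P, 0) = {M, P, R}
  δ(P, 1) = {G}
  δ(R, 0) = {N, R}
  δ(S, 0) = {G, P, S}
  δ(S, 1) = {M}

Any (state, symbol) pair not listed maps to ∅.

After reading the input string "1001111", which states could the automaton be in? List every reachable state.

{G, K, L, M, P, R, S}

Start in {G}.
Read '1': G→{K, M, P}; now {K, M, P}.
Read '0': K→{M}, M→{N, P}, P→{M, P, R}; now {M, N, P, R}.
Read '0': M→{N, P}, N→{R}, P→{M, P, R}, R→{N, R}; now {M, N, P, R}.
Read '1': M→{P, R}, N→{H}, P→{G}, R→∅; now {G, H, P, R}.
Read '1': G→{K, M, P}, H→{K}, P→{G}, R→∅; now {G, K, M, P}.
Read '1': G→{K, M, P}, K→{G, L, S}, M→{P, R}, P→{G}; now {G, K, L, M, P, R, S}.
Read '1': G→{K, M, P}, K→{G, L, S}, L→{L, R}, M→{P, R}, P→{G}, R→∅, S→{M}; now {G, K, L, M, P, R, S}.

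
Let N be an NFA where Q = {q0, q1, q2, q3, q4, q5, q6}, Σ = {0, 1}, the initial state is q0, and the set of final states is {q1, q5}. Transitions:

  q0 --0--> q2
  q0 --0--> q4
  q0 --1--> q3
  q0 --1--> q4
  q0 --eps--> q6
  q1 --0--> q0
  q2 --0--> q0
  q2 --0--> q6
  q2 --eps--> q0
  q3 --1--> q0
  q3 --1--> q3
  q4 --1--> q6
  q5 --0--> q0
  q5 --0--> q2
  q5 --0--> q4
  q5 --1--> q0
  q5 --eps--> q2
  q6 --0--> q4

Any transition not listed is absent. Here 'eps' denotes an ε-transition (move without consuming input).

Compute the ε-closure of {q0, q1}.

{q0, q1, q6}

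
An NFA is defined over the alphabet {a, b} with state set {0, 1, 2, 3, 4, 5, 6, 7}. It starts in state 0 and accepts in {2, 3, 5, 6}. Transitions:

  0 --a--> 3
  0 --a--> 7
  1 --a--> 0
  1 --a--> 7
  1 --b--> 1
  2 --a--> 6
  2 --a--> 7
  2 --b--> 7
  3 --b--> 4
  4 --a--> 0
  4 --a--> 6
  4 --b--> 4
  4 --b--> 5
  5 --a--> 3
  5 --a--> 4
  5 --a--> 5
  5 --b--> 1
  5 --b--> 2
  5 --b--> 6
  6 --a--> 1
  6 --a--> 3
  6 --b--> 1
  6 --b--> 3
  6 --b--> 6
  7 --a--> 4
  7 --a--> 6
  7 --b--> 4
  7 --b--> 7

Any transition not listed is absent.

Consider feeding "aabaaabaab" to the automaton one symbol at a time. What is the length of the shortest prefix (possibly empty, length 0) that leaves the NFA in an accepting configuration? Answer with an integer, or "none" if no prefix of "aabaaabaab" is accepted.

Start in {0}.
Read 'a': {0} → {3, 7}.
None of the earlier sets intersect F, but {3, 7} does.

1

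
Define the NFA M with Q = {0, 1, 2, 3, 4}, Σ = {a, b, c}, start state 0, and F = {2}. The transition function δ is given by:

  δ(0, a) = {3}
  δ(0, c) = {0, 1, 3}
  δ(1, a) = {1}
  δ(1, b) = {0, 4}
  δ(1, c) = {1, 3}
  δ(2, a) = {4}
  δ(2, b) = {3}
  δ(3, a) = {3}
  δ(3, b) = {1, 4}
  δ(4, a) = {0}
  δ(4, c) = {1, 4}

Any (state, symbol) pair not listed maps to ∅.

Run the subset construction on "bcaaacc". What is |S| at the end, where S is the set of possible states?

Start in {0}.
Read 'b': {0} → ∅.
The set is empty and remains empty for the remaining 6 symbols.
That set has 0 states.

0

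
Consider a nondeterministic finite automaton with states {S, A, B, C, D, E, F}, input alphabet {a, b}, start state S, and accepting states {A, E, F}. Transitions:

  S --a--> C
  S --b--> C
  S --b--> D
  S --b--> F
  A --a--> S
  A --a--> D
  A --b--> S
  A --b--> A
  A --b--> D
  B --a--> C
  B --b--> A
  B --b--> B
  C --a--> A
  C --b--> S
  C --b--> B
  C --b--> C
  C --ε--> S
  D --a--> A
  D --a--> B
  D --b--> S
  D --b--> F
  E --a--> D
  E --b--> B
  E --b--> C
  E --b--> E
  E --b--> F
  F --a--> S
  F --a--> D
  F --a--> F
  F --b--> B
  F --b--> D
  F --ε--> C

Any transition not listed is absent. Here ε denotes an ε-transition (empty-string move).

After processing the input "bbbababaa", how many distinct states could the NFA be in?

6

Start in {S}.
Read 'b': {S} → {S, C, D, F}.
Read 'b': {S, C, D, F} → {S, B, C, D, F}.
Read 'b': {S, B, C, D, F} → {S, A, B, C, D, F}.
Read 'a': {S, A, B, C, D, F} → {S, A, B, C, D, F}.
Read 'b': {S, A, B, C, D, F} → {S, A, B, C, D, F}.
Read 'a': {S, A, B, C, D, F} → {S, A, B, C, D, F}.
Read 'b': {S, A, B, C, D, F} → {S, A, B, C, D, F}.
Read 'a': {S, A, B, C, D, F} → {S, A, B, C, D, F}.
Read 'a': {S, A, B, C, D, F} → {S, A, B, C, D, F}.
That set has 6 states.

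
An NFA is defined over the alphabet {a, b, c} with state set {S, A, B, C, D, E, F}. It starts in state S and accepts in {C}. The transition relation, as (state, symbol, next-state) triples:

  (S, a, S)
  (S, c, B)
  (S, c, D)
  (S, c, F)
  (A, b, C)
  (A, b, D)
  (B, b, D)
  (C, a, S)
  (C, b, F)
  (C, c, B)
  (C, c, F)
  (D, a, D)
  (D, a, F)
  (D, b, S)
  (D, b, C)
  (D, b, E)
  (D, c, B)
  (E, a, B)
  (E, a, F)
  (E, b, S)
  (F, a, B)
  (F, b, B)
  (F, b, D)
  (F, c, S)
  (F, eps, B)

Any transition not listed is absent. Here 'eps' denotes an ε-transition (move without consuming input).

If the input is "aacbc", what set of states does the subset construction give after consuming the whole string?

{B, D, F}

Start in {S}.
Read 'a': S→{S}; now {S}.
Read 'a': S→{S}; now {S}.
Read 'c': S→{B, D, F}; now {B, D, F}.
Read 'b': B→{D}, D→{S, C, E}, F→{B, D}; now {S, B, C, D, E}.
Read 'c': S→{B, D, F}, B→∅, C→{B, F}, D→{B}, E→∅; now {B, D, F}.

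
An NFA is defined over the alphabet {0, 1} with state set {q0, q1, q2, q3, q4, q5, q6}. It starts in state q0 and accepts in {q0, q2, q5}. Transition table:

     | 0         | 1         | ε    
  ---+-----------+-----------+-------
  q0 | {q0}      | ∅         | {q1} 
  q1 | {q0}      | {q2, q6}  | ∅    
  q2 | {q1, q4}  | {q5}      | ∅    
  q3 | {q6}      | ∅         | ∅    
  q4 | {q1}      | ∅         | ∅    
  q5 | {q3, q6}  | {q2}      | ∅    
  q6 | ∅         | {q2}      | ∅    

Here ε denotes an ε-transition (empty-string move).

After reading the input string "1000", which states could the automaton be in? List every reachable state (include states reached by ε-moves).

{q0, q1}

Start: ε-closure({q0}) = {q0, q1}.
Read '1': q0→∅, q1→{q2, q6}; now {q2, q6}.
Read '0': q2→{q1, q4}, q6→∅; now {q1, q4}.
Read '0': q1→{q0}, q4→{q1}; now {q0, q1}.
Read '0': q0→{q0}, q1→{q0}; union {q0}; ε-closure = {q0, q1}.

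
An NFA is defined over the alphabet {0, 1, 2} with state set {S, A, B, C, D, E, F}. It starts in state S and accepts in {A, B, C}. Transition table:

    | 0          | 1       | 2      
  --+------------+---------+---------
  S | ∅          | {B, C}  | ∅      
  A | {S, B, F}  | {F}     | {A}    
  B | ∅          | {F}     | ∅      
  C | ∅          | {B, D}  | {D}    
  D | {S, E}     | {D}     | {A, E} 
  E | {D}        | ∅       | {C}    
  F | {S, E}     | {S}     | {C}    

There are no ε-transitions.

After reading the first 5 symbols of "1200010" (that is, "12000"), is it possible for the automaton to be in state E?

Yes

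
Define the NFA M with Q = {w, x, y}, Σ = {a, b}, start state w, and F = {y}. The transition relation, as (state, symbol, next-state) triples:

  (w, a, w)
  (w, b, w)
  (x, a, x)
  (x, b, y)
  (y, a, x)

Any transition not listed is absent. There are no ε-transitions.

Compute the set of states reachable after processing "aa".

Start in {w}.
Read 'a': {w} → {w}.
Read 'a': {w} → {w}.

{w}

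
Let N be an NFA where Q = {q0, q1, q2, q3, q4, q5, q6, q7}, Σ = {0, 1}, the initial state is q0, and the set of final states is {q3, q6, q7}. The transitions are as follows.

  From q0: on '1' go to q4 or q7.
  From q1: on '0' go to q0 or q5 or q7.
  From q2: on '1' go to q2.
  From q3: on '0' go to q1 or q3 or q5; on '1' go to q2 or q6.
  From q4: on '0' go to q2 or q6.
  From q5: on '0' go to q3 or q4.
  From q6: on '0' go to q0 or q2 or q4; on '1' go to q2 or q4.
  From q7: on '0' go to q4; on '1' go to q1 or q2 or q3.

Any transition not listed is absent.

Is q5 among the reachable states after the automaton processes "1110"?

No

Start in {q0}.
Read '1': {q0} → {q4, q7}.
Read '1': {q4, q7} → {q1, q2, q3}.
Read '1': {q1, q2, q3} → {q2, q6}.
Read '0': {q2, q6} → {q0, q2, q4}.
State q5 is not in {q0, q2, q4}.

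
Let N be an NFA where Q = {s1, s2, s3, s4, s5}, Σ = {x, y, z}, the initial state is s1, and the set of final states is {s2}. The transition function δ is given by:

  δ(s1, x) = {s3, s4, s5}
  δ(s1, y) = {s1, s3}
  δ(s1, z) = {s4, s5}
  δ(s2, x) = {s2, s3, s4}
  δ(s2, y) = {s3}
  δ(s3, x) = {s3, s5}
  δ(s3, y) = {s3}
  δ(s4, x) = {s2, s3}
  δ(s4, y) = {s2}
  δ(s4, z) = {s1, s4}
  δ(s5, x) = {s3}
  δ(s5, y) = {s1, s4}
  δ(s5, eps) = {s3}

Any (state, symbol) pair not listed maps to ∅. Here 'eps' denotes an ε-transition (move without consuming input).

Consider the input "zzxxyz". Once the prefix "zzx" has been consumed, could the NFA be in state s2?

Start in {s1}.
Read 'z': s1→{s4, s5}; union {s4, s5}; ε-closure = {s3, s4, s5}.
Read 'z': s3→∅, s4→{s1, s4}, s5→∅; now {s1, s4}.
Read 'x': s1→{s3, s4, s5}, s4→{s2, s3}; now {s2, s3, s4, s5}.
State s2 is in {s2, s3, s4, s5}.

Yes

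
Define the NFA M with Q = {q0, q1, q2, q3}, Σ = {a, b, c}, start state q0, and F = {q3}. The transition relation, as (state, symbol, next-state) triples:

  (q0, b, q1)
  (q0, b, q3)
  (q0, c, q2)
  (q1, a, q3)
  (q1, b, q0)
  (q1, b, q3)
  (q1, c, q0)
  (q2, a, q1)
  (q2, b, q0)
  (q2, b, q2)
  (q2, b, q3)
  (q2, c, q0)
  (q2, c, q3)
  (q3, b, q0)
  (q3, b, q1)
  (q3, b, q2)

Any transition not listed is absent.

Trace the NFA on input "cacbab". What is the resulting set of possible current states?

Start in {q0}.
Read 'c': q0→{q2}; now {q2}.
Read 'a': q2→{q1}; now {q1}.
Read 'c': q1→{q0}; now {q0}.
Read 'b': q0→{q1, q3}; now {q1, q3}.
Read 'a': q1→{q3}, q3→∅; now {q3}.
Read 'b': q3→{q0, q1, q2}; now {q0, q1, q2}.

{q0, q1, q2}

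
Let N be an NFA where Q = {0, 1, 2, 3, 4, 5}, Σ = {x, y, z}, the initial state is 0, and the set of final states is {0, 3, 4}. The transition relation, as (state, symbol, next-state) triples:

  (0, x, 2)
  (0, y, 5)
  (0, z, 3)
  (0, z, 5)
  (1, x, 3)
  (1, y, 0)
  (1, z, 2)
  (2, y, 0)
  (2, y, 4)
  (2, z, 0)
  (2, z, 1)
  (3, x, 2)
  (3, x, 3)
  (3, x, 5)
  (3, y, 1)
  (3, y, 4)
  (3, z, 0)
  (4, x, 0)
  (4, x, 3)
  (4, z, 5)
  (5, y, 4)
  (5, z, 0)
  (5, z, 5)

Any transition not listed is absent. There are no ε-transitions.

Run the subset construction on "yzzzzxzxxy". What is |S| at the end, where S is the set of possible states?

Start in {0}.
Read 'y': 0→{5}; now {5}.
Read 'z': 5→{0, 5}; now {0, 5}.
Read 'z': 0→{3, 5}, 5→{0, 5}; now {0, 3, 5}.
Read 'z': 0→{3, 5}, 3→{0}, 5→{0, 5}; now {0, 3, 5}.
Read 'z': 0→{3, 5}, 3→{0}, 5→{0, 5}; now {0, 3, 5}.
Read 'x': 0→{2}, 3→{2, 3, 5}, 5→∅; now {2, 3, 5}.
Read 'z': 2→{0, 1}, 3→{0}, 5→{0, 5}; now {0, 1, 5}.
Read 'x': 0→{2}, 1→{3}, 5→∅; now {2, 3}.
Read 'x': 2→∅, 3→{2, 3, 5}; now {2, 3, 5}.
Read 'y': 2→{0, 4}, 3→{1, 4}, 5→{4}; now {0, 1, 4}.
That set has 3 states.

3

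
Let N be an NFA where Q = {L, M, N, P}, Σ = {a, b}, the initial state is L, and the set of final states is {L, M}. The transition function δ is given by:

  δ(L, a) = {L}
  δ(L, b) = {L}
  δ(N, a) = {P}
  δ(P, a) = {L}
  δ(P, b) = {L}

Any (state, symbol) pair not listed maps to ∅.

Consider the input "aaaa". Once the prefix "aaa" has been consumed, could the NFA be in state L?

Start in {L}.
Read 'a': L→{L}; now {L}.
Read 'a': L→{L}; now {L}.
Read 'a': L→{L}; now {L}.
State L is in {L}.

Yes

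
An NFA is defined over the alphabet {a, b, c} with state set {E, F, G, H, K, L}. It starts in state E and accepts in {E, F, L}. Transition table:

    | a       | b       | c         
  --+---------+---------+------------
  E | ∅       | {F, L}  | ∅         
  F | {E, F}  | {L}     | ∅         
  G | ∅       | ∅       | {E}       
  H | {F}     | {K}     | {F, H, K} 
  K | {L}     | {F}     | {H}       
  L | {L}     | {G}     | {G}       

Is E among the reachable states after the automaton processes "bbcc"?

Yes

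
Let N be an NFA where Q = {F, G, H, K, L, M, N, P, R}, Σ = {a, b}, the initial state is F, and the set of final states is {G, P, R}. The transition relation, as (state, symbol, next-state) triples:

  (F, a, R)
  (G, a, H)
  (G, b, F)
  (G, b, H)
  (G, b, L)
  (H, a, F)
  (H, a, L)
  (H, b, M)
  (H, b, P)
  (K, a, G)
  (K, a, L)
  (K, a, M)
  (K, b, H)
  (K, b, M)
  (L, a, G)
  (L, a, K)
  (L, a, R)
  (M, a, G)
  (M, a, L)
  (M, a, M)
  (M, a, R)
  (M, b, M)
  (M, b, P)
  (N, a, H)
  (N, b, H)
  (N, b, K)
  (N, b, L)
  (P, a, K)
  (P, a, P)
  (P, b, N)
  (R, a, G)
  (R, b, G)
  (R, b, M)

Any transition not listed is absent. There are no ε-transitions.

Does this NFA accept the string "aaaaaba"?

Yes

Start in {F}.
Read 'a': {F} → {R}.
Read 'a': {R} → {G}.
Read 'a': {G} → {H}.
Read 'a': {H} → {F, L}.
Read 'a': {F, L} → {G, K, R}.
Read 'b': {G, K, R} → {F, G, H, L, M}.
Read 'a': {F, G, H, L, M} → {F, G, H, K, L, M, R}.
The final set {F, G, H, K, L, M, R} contains the accepting states G, R.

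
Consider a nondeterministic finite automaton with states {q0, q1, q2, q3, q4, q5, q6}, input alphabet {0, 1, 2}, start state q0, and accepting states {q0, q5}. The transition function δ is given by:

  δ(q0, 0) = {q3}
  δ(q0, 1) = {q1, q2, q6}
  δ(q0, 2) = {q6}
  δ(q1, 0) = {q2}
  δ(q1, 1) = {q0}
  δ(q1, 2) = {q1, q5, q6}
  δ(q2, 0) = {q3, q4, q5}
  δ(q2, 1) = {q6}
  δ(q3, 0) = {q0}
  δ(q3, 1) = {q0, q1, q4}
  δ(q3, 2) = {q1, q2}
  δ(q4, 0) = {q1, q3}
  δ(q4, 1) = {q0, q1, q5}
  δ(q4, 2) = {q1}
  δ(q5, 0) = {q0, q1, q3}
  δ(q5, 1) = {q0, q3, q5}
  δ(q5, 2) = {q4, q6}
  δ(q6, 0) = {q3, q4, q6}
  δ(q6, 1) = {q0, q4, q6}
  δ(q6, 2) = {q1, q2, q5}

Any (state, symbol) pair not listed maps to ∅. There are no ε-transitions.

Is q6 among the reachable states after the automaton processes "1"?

Yes

Start in {q0}.
Read '1': {q0} → {q1, q2, q6}.
State q6 is in {q1, q2, q6}.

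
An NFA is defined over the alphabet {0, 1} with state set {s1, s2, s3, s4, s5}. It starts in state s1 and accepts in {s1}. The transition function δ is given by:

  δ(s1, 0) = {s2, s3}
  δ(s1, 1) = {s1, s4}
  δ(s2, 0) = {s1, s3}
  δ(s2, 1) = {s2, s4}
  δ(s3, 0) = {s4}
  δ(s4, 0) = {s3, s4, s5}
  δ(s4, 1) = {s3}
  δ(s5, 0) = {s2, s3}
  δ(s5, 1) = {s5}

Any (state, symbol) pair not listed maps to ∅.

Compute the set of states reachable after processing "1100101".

Start in {s1}.
Read '1': s1→{s1, s4}; now {s1, s4}.
Read '1': s1→{s1, s4}, s4→{s3}; now {s1, s3, s4}.
Read '0': s1→{s2, s3}, s3→{s4}, s4→{s3, s4, s5}; now {s2, s3, s4, s5}.
Read '0': s2→{s1, s3}, s3→{s4}, s4→{s3, s4, s5}, s5→{s2, s3}; now {s1, s2, s3, s4, s5}.
Read '1': s1→{s1, s4}, s2→{s2, s4}, s3→∅, s4→{s3}, s5→{s5}; now {s1, s2, s3, s4, s5}.
Read '0': s1→{s2, s3}, s2→{s1, s3}, s3→{s4}, s4→{s3, s4, s5}, s5→{s2, s3}; now {s1, s2, s3, s4, s5}.
Read '1': s1→{s1, s4}, s2→{s2, s4}, s3→∅, s4→{s3}, s5→{s5}; now {s1, s2, s3, s4, s5}.

{s1, s2, s3, s4, s5}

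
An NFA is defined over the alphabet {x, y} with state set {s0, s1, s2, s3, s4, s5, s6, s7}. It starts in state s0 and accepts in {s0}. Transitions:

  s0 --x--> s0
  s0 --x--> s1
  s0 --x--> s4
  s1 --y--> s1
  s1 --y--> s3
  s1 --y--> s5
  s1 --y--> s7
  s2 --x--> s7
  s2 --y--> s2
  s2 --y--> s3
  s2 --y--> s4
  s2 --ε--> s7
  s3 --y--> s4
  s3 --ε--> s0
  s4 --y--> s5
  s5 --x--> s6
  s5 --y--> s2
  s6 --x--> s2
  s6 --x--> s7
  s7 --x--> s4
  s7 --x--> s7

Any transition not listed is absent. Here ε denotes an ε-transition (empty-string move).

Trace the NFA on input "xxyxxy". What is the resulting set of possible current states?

{s0, s1, s2, s3, s4, s5, s7}

Start in {s0}.
Read 'x': s0→{s0, s1, s4}; now {s0, s1, s4}.
Read 'x': s0→{s0, s1, s4}, s1→∅, s4→∅; now {s0, s1, s4}.
Read 'y': s0→∅, s1→{s1, s3, s5, s7}, s4→{s5}; union {s1, s3, s5, s7}; ε-closure = {s0, s1, s3, s5, s7}.
Read 'x': s0→{s0, s1, s4}, s1→∅, s3→∅, s5→{s6}, s7→{s4, s7}; now {s0, s1, s4, s6, s7}.
Read 'x': s0→{s0, s1, s4}, s1→∅, s4→∅, s6→{s2, s7}, s7→{s4, s7}; now {s0, s1, s2, s4, s7}.
Read 'y': s0→∅, s1→{s1, s3, s5, s7}, s2→{s2, s3, s4}, s4→{s5}, s7→∅; union {s1, s2, s3, s4, s5, s7}; ε-closure = {s0, s1, s2, s3, s4, s5, s7}.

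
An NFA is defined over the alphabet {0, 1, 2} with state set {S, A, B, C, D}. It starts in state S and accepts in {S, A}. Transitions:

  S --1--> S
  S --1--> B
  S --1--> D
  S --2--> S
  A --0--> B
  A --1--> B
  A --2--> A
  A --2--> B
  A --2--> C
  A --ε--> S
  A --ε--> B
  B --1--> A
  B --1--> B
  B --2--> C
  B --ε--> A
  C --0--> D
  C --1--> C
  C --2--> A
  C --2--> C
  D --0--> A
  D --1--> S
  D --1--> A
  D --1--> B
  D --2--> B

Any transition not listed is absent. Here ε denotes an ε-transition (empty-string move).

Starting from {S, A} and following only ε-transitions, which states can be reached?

{S, A, B}

Begin with {S, A}.
ε-move A → B; add B.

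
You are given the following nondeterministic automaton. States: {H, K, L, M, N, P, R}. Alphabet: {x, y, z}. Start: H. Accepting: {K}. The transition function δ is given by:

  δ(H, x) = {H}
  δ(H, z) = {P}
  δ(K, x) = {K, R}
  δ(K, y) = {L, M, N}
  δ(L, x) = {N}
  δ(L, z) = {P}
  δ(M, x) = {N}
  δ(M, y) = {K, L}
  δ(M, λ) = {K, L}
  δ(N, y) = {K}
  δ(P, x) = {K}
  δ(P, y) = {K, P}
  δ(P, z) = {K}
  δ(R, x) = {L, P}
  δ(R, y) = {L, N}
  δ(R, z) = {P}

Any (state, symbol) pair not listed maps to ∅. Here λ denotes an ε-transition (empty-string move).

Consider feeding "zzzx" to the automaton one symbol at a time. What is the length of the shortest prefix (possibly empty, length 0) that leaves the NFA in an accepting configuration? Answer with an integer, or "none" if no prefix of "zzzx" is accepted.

Start in {H}.
Read 'z': H→{P}; now {P}.
Read 'z': P→{K}; now {K}.
None of the earlier sets intersect F, but {K} does.

2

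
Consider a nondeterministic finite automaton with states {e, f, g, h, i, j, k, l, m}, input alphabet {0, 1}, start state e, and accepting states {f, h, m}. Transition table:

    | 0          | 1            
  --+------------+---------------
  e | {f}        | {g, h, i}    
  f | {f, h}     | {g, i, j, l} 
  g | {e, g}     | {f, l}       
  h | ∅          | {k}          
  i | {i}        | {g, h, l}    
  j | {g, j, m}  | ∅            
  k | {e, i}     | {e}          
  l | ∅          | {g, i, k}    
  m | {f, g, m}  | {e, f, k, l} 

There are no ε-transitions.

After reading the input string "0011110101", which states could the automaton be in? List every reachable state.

{e, f, g, h, i, j, k, l}

Start in {e}.
Read '0': e→{f}; now {f}.
Read '0': f→{f, h}; now {f, h}.
Read '1': f→{g, i, j, l}, h→{k}; now {g, i, j, k, l}.
Read '1': g→{f, l}, i→{g, h, l}, j→∅, k→{e}, l→{g, i, k}; now {e, f, g, h, i, k, l}.
Read '1': e→{g, h, i}, f→{g, i, j, l}, g→{f, l}, h→{k}, i→{g, h, l}, k→{e}, l→{g, i, k}; now {e, f, g, h, i, j, k, l}.
Read '1': e→{g, h, i}, f→{g, i, j, l}, g→{f, l}, h→{k}, i→{g, h, l}, j→∅, k→{e}, l→{g, i, k}; now {e, f, g, h, i, j, k, l}.
Read '0': e→{f}, f→{f, h}, g→{e, g}, h→∅, i→{i}, j→{g, j, m}, k→{e, i}, l→∅; now {e, f, g, h, i, j, m}.
Read '1': e→{g, h, i}, f→{g, i, j, l}, g→{f, l}, h→{k}, i→{g, h, l}, j→∅, m→{e, f, k, l}; now {e, f, g, h, i, j, k, l}.
Read '0': e→{f}, f→{f, h}, g→{e, g}, h→∅, i→{i}, j→{g, j, m}, k→{e, i}, l→∅; now {e, f, g, h, i, j, m}.
Read '1': e→{g, h, i}, f→{g, i, j, l}, g→{f, l}, h→{k}, i→{g, h, l}, j→∅, m→{e, f, k, l}; now {e, f, g, h, i, j, k, l}.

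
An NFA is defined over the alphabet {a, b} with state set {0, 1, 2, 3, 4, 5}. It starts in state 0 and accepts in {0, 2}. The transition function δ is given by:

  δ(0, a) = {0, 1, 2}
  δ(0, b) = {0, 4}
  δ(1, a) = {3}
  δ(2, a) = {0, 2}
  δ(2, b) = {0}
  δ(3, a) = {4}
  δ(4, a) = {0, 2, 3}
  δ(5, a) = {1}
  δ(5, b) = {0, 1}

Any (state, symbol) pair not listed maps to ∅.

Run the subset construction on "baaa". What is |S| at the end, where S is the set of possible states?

Start in {0}.
Read 'b': 0→{0, 4}; now {0, 4}.
Read 'a': 0→{0, 1, 2}, 4→{0, 2, 3}; now {0, 1, 2, 3}.
Read 'a': 0→{0, 1, 2}, 1→{3}, 2→{0, 2}, 3→{4}; now {0, 1, 2, 3, 4}.
Read 'a': 0→{0, 1, 2}, 1→{3}, 2→{0, 2}, 3→{4}, 4→{0, 2, 3}; now {0, 1, 2, 3, 4}.
That set has 5 states.

5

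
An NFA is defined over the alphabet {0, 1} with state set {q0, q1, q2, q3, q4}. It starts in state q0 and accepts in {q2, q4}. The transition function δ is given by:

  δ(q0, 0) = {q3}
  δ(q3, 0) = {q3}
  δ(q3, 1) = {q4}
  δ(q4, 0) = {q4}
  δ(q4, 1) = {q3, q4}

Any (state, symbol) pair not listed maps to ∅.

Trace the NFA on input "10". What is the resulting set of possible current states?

Start in {q0}.
Read '1': q0→∅; now ∅.
The set is empty and remains empty for the remaining 1 symbol.

∅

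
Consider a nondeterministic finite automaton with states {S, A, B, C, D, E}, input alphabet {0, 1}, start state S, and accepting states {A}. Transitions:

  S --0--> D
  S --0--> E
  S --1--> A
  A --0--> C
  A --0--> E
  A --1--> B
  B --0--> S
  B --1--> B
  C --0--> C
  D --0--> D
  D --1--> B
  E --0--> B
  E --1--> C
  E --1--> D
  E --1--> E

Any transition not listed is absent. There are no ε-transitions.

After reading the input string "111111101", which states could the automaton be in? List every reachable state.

{A}

Start in {S}.
Read '1': S→{A}; now {A}.
Read '1': A→{B}; now {B}.
Read '1': B→{B}; now {B}.
Read '1': B→{B}; now {B}.
Read '1': B→{B}; now {B}.
Read '1': B→{B}; now {B}.
Read '1': B→{B}; now {B}.
Read '0': B→{S}; now {S}.
Read '1': S→{A}; now {A}.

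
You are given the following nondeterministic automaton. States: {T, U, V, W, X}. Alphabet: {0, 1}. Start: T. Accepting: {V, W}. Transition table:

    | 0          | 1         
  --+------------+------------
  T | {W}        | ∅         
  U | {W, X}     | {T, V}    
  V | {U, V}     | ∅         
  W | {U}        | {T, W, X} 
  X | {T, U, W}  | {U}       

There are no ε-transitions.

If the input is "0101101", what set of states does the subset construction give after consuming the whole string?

{T, U, V, W, X}

Start in {T}.
Read '0': {T} → {W}.
Read '1': {W} → {T, W, X}.
Read '0': {T, W, X} → {T, U, W}.
Read '1': {T, U, W} → {T, V, W, X}.
Read '1': {T, V, W, X} → {T, U, W, X}.
Read '0': {T, U, W, X} → {T, U, W, X}.
Read '1': {T, U, W, X} → {T, U, V, W, X}.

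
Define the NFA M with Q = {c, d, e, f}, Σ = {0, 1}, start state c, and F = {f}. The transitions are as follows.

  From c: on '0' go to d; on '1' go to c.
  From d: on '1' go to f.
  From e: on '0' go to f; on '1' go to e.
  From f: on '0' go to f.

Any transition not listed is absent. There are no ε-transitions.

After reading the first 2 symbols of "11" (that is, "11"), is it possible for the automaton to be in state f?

No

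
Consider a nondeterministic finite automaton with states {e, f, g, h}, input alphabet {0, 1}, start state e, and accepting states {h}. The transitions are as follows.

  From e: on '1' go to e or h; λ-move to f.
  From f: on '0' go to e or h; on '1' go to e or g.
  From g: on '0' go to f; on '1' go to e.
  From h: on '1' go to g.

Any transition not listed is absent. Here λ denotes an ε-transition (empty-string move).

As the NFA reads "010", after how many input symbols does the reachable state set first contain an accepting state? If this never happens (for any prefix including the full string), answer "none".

Start: ε-closure({e}) = {e, f}.
Read '0': e→∅, f→{e, h}; union {e, h}; ε-closure = {e, f, h}.
None of the earlier sets intersect F, but {e, f, h} does.

1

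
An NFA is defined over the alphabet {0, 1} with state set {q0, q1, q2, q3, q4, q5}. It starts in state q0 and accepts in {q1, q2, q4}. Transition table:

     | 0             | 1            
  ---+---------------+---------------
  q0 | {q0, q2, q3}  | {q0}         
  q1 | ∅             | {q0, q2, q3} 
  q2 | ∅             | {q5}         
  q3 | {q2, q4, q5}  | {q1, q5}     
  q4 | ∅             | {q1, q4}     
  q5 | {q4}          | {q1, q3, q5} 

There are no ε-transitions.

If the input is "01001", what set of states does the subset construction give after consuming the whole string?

Start in {q0}.
Read '0': q0→{q0, q2, q3}; now {q0, q2, q3}.
Read '1': q0→{q0}, q2→{q5}, q3→{q1, q5}; now {q0, q1, q5}.
Read '0': q0→{q0, q2, q3}, q1→∅, q5→{q4}; now {q0, q2, q3, q4}.
Read '0': q0→{q0, q2, q3}, q2→∅, q3→{q2, q4, q5}, q4→∅; now {q0, q2, q3, q4, q5}.
Read '1': q0→{q0}, q2→{q5}, q3→{q1, q5}, q4→{q1, q4}, q5→{q1, q3, q5}; now {q0, q1, q3, q4, q5}.

{q0, q1, q3, q4, q5}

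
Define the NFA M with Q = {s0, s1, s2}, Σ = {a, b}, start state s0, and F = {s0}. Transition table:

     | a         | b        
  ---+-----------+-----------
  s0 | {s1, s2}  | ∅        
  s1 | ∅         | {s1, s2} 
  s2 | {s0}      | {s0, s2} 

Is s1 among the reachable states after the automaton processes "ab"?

Start in {s0}.
Read 'a': {s0} → {s1, s2}.
Read 'b': {s1, s2} → {s0, s1, s2}.
State s1 is in {s0, s1, s2}.

Yes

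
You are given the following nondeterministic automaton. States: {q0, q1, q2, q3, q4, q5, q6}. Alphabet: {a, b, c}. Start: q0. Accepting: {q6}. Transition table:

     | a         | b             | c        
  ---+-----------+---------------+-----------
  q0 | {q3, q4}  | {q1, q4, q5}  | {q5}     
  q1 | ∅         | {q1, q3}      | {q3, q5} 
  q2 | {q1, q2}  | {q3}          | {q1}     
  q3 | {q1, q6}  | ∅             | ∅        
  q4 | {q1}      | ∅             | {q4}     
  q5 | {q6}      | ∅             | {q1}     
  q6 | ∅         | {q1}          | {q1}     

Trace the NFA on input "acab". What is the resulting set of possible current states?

Start in {q0}.
Read 'a': {q0} → {q3, q4}.
Read 'c': {q3, q4} → {q4}.
Read 'a': {q4} → {q1}.
Read 'b': {q1} → {q1, q3}.

{q1, q3}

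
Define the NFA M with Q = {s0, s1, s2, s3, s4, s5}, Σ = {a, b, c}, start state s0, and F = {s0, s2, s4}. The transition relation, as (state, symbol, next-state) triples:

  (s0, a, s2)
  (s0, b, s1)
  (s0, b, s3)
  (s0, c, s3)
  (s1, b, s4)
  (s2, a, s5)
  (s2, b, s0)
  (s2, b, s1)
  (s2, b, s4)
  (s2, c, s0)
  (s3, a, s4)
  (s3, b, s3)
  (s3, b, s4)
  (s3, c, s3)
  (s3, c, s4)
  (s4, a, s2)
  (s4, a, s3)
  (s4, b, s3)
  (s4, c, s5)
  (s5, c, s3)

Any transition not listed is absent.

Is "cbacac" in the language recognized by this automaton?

Yes

Start in {s0}.
Read 'c': {s0} → {s3}.
Read 'b': {s3} → {s3, s4}.
Read 'a': {s3, s4} → {s2, s3, s4}.
Read 'c': {s2, s3, s4} → {s0, s3, s4, s5}.
Read 'a': {s0, s3, s4, s5} → {s2, s3, s4}.
Read 'c': {s2, s3, s4} → {s0, s3, s4, s5}.
The final set {s0, s3, s4, s5} contains the accepting states s0, s4.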